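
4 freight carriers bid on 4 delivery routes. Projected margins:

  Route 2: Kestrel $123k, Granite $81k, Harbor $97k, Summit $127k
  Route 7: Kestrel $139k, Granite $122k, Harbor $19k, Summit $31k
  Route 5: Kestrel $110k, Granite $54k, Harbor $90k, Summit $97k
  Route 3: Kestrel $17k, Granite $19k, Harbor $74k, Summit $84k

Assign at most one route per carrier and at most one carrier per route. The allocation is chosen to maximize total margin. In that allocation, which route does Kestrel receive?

Treat this as an assignment problem: match each carrier to one route.
Optimal: Kestrel→Route 5 ($110k), Granite→Route 7 ($122k), Harbor→Route 3 ($74k), Summit→Route 2 ($127k) — total 110+122+74+127 = $433k.
Column-greedy (each route in turn goes to its best remaining carrier) gives $375k, worse by 58.
Next-best assignment: Kestrel→Route 2, Granite→Route 7, Harbor→Route 5, Summit→Route 3 = $419k.
Kestrel's own top route is Route 7 ($139k), but forcing Kestrel→Route 7 and reassigning the rest optimally gives only $394k — worse by 39.

Kestrel receives Route 5.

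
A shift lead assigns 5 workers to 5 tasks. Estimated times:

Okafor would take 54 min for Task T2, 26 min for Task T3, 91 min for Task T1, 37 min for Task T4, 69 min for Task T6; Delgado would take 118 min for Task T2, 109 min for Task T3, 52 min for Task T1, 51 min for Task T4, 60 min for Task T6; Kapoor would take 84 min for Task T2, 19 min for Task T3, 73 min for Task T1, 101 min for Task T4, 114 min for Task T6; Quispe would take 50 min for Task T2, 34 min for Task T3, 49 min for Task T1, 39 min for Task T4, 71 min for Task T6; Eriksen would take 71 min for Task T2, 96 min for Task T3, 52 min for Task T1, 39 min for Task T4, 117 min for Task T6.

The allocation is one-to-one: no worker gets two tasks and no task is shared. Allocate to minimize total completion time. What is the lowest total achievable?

Optimal: Okafor→Task T4 (37 min), Delgado→Task T6 (60 min), Kapoor→Task T3 (19 min), Quispe→Task T2 (50 min), Eriksen→Task T1 (52 min) — total 37+60+19+50+52 = 218 min.
Row-greedy (each worker in turn takes its cheapest remaining task) gives 317 min, worse by 99.
Next-best assignment: Okafor→Task T2, Delgado→Task T6, Kapoor→Task T3, Quispe→Task T1, Eriksen→Task T4 = 221 min.
Every other assignment is strictly worse.

Minimum total: 218 min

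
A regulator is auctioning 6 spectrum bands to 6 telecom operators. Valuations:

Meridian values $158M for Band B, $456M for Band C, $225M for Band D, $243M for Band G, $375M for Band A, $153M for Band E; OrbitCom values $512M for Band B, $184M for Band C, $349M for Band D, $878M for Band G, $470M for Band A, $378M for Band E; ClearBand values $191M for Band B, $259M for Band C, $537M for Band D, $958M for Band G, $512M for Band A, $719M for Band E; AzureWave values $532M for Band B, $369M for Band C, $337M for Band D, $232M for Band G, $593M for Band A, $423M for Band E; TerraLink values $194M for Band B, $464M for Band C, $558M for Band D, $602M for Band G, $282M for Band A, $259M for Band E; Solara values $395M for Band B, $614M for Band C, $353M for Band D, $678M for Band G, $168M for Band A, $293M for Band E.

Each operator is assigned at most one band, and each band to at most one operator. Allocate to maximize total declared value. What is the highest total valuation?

Optimal: Meridian→Band A ($375M), OrbitCom→Band G ($878M), ClearBand→Band E ($719M), AzureWave→Band B ($532M), TerraLink→Band D ($558M), Solara→Band C ($614M) — total 375+878+719+532+558+614 = $3676M.
Column-greedy (each band in turn goes to its best remaining operator) gives $3285M, worse by 391.
Next-best assignment: Meridian→Band C, OrbitCom→Band G, ClearBand→Band E, AzureWave→Band A, TerraLink→Band D, Solara→Band B = $3599M.
Swapping AzureWave↔OrbitCom (AzureWave→Band G $232M, OrbitCom→Band B $512M) loses 666.
No other one-to-one assignment exceeds $3676M.

Max total: $3676M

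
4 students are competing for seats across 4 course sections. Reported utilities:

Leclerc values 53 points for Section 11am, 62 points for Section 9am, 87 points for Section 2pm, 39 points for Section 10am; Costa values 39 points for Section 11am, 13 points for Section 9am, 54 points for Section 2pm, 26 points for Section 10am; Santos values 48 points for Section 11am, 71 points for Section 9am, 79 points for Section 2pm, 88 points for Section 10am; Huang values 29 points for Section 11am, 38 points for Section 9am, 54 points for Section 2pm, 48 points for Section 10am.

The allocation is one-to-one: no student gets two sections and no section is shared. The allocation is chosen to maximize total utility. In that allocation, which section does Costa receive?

Costa receives Section 11am.

Optimal: Leclerc→Section 2pm (87 points), Costa→Section 11am (39 points), Santos→Section 10am (88 points), Huang→Section 9am (38 points) — total 87+39+88+38 = 252 points.
Column-greedy (each section in turn goes to its best remaining student) gives 226 points, worse by 26.
Next-best assignment: Leclerc→Section 2pm, Costa→Section 11am, Santos→Section 9am, Huang→Section 10am = 245 points.
Costa's own top section is Section 2pm (54 points), but forcing Costa→Section 2pm and reassigning the rest optimally gives only 233 points — worse by 19.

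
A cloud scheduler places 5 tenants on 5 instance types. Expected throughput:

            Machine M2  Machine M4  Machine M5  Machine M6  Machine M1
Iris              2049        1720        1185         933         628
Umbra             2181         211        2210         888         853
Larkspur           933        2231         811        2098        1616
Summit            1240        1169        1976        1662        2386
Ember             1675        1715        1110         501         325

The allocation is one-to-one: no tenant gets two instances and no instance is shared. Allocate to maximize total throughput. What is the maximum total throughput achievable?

Optimal: Iris→Machine M2 (2049 ops/s), Umbra→Machine M5 (2210 ops/s), Larkspur→Machine M6 (2098 ops/s), Summit→Machine M1 (2386 ops/s), Ember→Machine M4 (1715 ops/s) — total 2049+2210+2098+2386+1715 = 10458 ops/s.
Max-entry greedy (repeatedly take the single best remaining cell) gives 9377 ops/s, worse by 1081.
Swapping Summit↔Umbra (Summit→Machine M5 1976 ops/s, Umbra→Machine M1 853 ops/s) loses 1767.
Checked against all permutations: 10458 ops/s is optimal.

Maximum total: 10458 ops/s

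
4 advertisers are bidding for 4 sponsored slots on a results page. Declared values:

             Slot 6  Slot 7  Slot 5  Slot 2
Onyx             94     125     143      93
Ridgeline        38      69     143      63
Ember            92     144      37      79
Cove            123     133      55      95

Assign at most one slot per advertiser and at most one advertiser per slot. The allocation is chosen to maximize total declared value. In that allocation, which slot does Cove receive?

Cove receives Slot 6.

Optimal: Onyx→Slot 2 ($93), Ridgeline→Slot 5 ($143), Ember→Slot 7 ($144), Cove→Slot 6 ($123) — total 93+143+144+123 = $503.
Max-entry greedy (repeatedly take the single best remaining cell) gives $473, worse by 30.
Swapping Onyx↔Ridgeline (Onyx→Slot 5 $143, Ridgeline→Slot 2 $63) loses 30.
Cove's own top slot is Slot 7 ($133), but forcing Cove→Slot 7 and reassigning the rest optimally gives only $461 — worse by 42.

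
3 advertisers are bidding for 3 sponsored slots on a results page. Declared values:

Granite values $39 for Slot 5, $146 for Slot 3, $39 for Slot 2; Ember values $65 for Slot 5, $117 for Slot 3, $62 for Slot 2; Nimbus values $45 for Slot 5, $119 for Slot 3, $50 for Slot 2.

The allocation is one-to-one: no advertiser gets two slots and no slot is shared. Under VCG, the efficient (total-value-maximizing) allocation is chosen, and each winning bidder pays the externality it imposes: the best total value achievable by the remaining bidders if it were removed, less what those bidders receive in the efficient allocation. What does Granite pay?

Granite pays $69.

Efficient allocation: Granite→Slot 3 ($146), Ember→Slot 5 ($65), Nimbus→Slot 2 ($50); total welfare W = $261.
Granite receives Slot 3 at value $146, so the others get W − 146 = $115.
Without Granite: best allocation of the remaining 2 bidders over all 3 slots is Ember→Slot 5 ($65), Nimbus→Slot 3 ($119), total $184.
VCG payment = (others' best without Granite) − (others' welfare with Granite) = 184 − 115 = $69.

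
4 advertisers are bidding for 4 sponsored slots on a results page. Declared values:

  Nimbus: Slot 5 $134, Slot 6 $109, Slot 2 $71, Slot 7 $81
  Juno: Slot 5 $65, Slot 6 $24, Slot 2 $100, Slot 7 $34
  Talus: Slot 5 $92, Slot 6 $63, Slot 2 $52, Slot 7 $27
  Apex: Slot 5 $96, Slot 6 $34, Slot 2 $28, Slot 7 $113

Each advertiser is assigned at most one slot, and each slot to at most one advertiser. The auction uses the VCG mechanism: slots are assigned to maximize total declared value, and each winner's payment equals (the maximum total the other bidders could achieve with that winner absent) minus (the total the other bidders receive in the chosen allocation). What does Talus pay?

Talus pays $25.

Efficient allocation: Nimbus→Slot 6 ($109), Juno→Slot 2 ($100), Talus→Slot 5 ($92), Apex→Slot 7 ($113); total welfare W = $414.
Talus receives Slot 5 at value $92, so the others get W − 92 = $322.
Without Talus: best allocation of the remaining 3 bidders over all 4 slots is Nimbus→Slot 5 ($134), Juno→Slot 2 ($100), Apex→Slot 7 ($113), total $347.
VCG payment = (others' best without Talus) − (others' welfare with Talus) = 347 − 322 = $25.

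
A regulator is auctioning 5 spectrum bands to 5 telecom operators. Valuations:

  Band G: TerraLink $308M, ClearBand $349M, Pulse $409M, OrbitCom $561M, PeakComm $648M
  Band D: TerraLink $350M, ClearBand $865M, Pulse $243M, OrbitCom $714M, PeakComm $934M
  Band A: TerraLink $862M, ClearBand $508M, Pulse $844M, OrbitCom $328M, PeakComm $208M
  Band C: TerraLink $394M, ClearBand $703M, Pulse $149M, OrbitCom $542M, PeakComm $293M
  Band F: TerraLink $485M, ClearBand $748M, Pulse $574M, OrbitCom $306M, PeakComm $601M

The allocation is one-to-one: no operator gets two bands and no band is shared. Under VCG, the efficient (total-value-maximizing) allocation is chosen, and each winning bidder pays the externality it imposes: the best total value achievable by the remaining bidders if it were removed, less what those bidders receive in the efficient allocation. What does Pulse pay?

Efficient allocation: TerraLink→Band A ($862M), ClearBand→Band C ($703M), Pulse→Band F ($574M), OrbitCom→Band G ($561M), PeakComm→Band D ($934M); total welfare W = $3634M.
Pulse receives Band F at value $574M, so the others get W − 574 = $3060M.
Without Pulse: best allocation of the remaining 4 bidders over all 5 bands is TerraLink→Band A ($862M), ClearBand→Band F ($748M), OrbitCom→Band G ($561M), PeakComm→Band D ($934M), total $3105M.
VCG payment = (others' best without Pulse) − (others' welfare with Pulse) = 3105 − 3060 = $45M.

Pulse pays $45M.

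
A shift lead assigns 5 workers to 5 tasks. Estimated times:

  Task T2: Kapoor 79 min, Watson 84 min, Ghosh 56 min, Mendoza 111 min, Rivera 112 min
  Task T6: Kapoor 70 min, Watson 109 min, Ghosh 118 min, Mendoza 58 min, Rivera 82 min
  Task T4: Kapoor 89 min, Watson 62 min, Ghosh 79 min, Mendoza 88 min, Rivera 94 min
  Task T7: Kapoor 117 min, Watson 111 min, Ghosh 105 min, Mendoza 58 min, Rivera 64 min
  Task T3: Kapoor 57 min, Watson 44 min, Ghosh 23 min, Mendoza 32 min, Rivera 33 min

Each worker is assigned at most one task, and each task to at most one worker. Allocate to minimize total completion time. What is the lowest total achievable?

Min total: 279 min

Treat this as an assignment problem: match each worker to one task.
Optimal: Kapoor→Task T6 (70 min), Watson→Task T4 (62 min), Ghosh→Task T2 (56 min), Mendoza→Task T7 (58 min), Rivera→Task T3 (33 min) — total 70+62+56+58+33 = 279 min.
Row-greedy (each worker in turn takes its cheapest remaining task) gives 297 min, worse by 18.
Next-best assignment: Kapoor→Task T6, Watson→Task T4, Ghosh→Task T2, Mendoza→Task T3, Rivera→Task T7 = 284 min.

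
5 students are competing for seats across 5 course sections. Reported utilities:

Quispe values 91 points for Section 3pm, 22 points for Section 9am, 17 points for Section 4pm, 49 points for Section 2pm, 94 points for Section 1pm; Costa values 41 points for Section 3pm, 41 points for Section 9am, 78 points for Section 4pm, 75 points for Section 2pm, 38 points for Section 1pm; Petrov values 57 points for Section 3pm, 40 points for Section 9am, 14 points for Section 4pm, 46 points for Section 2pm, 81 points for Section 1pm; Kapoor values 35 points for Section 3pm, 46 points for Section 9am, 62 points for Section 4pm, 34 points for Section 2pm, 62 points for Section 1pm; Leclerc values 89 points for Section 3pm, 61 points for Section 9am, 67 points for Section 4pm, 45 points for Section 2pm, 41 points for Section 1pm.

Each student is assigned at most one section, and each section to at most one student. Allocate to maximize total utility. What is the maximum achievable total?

Optimal: Quispe→Section 3pm (91 points), Costa→Section 2pm (75 points), Petrov→Section 1pm (81 points), Kapoor→Section 4pm (62 points), Leclerc→Section 9am (61 points) — total 91+75+81+62+61 = 370 points.
Column-greedy (each section in turn goes to its best remaining student) gives 338 points, worse by 32.
Next-best assignment: Quispe→Section 3pm, Costa→Section 2pm, Petrov→Section 1pm, Kapoor→Section 9am, Leclerc→Section 4pm = 360 points.
Swapping Petrov↔Leclerc (Petrov→Section 9am 40 points, Leclerc→Section 1pm 41 points) loses 61.

Maximum total: 370 points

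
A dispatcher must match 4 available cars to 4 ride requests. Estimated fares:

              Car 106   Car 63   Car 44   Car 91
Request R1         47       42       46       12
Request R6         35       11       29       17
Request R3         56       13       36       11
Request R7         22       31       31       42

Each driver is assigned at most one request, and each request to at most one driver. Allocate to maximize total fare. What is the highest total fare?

Max total: $169

This is the linear assignment problem.
Optimal: Car 106→Request R3 ($56), Car 63→Request R1 ($42), Car 44→Request R6 ($29), Car 91→Request R7 ($42) — total 56+42+29+42 = $169.
Row-greedy (each driver in turn takes its best remaining request) gives $146, worse by 23.
Next-best assignment: Car 106→Request R6, Car 63→Request R1, Car 44→Request R3, Car 91→Request R7 = $155.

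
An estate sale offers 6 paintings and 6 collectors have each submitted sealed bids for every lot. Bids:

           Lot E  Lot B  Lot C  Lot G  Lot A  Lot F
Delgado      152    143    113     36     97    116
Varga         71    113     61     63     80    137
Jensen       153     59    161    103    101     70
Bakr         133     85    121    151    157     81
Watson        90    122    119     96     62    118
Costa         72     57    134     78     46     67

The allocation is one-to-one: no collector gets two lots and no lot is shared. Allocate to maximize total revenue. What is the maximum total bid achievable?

Optimal: Delgado→Lot B ($143), Varga→Lot F ($137), Jensen→Lot E ($153), Bakr→Lot A ($157), Watson→Lot G ($96), Costa→Lot C ($134) — total 143+137+153+157+96+134 = $820.
Column-greedy (each lot in turn goes to its best remaining collector) gives $779, worse by 41.
Swapping Delgado↔Costa (Delgado→Lot C $113, Costa→Lot B $57) loses 107.

Max total: $820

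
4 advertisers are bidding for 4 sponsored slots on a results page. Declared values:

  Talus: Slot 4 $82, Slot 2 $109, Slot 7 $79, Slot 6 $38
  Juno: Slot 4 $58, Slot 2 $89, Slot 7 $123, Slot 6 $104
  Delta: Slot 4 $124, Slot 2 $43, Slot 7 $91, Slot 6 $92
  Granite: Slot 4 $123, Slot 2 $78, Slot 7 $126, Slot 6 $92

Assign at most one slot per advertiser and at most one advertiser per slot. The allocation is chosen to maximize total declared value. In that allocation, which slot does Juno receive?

Juno receives Slot 6.

Optimal: Talus→Slot 2 ($109), Juno→Slot 6 ($104), Delta→Slot 4 ($124), Granite→Slot 7 ($126) — total 109+104+124+126 = $463.
Next-best assignment: Talus→Slot 2, Juno→Slot 7, Delta→Slot 4, Granite→Slot 6 = $448.
Juno's own top slot is Slot 7 ($123), but forcing Juno→Slot 7 and reassigning the rest optimally gives only $448 — worse by 15.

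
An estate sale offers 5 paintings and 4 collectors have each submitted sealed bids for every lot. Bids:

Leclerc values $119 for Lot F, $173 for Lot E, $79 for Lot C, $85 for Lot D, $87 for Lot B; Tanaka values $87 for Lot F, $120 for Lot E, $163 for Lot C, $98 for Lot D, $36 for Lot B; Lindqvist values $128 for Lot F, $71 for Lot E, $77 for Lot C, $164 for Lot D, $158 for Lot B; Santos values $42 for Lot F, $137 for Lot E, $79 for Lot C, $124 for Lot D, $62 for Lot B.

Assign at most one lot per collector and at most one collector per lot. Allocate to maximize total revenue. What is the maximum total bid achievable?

Max total: $618

Treat this as an assignment problem: match each collector to one lot.
Optimal: Leclerc→Lot E ($173), Tanaka→Lot C ($163), Lindqvist→Lot B ($158), Santos→Lot D ($124) — total 173+163+158+124 = $618.
Row-greedy (each collector in turn takes its best remaining lot) gives $562, worse by 56.
Next-best assignment: Leclerc→Lot E, Tanaka→Lot C, Lindqvist→Lot F, Santos→Lot D = $588.
Checked against all permutations: $618 is optimal.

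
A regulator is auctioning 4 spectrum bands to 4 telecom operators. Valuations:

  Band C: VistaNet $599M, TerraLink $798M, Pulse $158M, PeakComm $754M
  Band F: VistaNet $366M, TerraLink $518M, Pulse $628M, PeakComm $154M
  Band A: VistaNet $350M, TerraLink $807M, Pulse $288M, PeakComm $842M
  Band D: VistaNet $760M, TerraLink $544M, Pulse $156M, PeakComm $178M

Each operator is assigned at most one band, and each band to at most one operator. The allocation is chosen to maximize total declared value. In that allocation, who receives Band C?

Treat this as an assignment problem: match each operator to one band.
Optimal: VistaNet→Band D ($760M), TerraLink→Band C ($798M), Pulse→Band F ($628M), PeakComm→Band A ($842M) — total 760+798+628+842 = $3028M.
Row-greedy (each operator in turn takes its best remaining band) gives $2949M, worse by 79.
Swapping VistaNet↔Pulse (VistaNet→Band F $366M, Pulse→Band D $156M) loses 866.
Checked against all permutations: $3028M is optimal.
TerraLink's own top band is Band A ($807M), but forcing TerraLink→Band A and reassigning the rest optimally gives only $2949M — worse by 79.

TerraLink receives Band C.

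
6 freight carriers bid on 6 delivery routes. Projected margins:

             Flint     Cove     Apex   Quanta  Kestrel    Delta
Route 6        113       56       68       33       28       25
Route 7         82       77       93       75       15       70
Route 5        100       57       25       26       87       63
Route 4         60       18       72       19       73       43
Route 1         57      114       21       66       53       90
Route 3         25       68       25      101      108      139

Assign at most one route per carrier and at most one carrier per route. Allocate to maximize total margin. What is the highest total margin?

Optimal: Flint→Route 6 ($113k), Cove→Route 1 ($114k), Apex→Route 4 ($72k), Quanta→Route 7 ($75k), Kestrel→Route 5 ($87k), Delta→Route 3 ($139k) — total 113+114+72+75+87+139 = $600k.
Next-best assignment: Flint→Route 5, Cove→Route 1, Apex→Route 6, Quanta→Route 7, Kestrel→Route 4, Delta→Route 3 = $569k.
No other one-to-one assignment exceeds $600k.

Max total: $600k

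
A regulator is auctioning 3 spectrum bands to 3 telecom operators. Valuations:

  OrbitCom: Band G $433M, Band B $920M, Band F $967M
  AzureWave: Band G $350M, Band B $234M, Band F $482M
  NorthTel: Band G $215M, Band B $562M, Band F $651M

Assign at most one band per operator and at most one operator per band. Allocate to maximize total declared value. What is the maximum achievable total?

Maximum total: $1921M

This is a one-to-one assignment (maximum-weight bipartite matching).
Optimal: OrbitCom→Band B ($920M), AzureWave→Band G ($350M), NorthTel→Band F ($651M) — total 920+350+651 = $1921M.
Column-greedy (each band in turn goes to its best remaining operator) gives $1477M, worse by 444.
Swapping AzureWave↔OrbitCom (AzureWave→Band B $234M, OrbitCom→Band G $433M) loses 603.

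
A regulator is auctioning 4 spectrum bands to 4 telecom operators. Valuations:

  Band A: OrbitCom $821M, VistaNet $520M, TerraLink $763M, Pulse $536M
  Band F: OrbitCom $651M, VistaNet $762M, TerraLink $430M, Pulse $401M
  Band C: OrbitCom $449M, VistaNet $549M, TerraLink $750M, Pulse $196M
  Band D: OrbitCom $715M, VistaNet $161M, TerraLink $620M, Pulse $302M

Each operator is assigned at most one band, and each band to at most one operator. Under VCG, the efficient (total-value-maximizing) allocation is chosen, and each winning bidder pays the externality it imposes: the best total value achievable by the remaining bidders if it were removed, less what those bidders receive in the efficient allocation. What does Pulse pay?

Pulse pays $106M.

Efficient allocation: OrbitCom→Band D ($715M), VistaNet→Band F ($762M), TerraLink→Band C ($750M), Pulse→Band A ($536M); total welfare W = $2763M.
Pulse receives Band A at value $536M, so the others get W − 536 = $2227M.
Without Pulse: best allocation of the remaining 3 bidders over all 4 bands is OrbitCom→Band A ($821M), VistaNet→Band F ($762M), TerraLink→Band C ($750M), total $2333M.
VCG payment = (others' best without Pulse) − (others' welfare with Pulse) = 2333 − 2227 = $106M.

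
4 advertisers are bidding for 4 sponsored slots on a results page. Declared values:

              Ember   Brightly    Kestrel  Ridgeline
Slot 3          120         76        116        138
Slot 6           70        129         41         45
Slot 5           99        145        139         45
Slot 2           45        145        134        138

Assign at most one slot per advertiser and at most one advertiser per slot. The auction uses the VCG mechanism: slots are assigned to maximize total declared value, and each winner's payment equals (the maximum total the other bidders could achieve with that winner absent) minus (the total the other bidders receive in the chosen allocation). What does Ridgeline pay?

Efficient allocation: Ember→Slot 3 ($120), Brightly→Slot 6 ($129), Kestrel→Slot 5 ($139), Ridgeline→Slot 2 ($138); total welfare W = $526.
Ridgeline receives Slot 2 at value $138, so the others get W − 138 = $388.
Without Ridgeline: best allocation of the remaining 3 bidders over all 4 slots is Ember→Slot 3 ($120), Brightly→Slot 2 ($145), Kestrel→Slot 5 ($139), total $404.
VCG payment = (others' best without Ridgeline) − (others' welfare with Ridgeline) = 404 − 388 = $16.

Ridgeline pays $16.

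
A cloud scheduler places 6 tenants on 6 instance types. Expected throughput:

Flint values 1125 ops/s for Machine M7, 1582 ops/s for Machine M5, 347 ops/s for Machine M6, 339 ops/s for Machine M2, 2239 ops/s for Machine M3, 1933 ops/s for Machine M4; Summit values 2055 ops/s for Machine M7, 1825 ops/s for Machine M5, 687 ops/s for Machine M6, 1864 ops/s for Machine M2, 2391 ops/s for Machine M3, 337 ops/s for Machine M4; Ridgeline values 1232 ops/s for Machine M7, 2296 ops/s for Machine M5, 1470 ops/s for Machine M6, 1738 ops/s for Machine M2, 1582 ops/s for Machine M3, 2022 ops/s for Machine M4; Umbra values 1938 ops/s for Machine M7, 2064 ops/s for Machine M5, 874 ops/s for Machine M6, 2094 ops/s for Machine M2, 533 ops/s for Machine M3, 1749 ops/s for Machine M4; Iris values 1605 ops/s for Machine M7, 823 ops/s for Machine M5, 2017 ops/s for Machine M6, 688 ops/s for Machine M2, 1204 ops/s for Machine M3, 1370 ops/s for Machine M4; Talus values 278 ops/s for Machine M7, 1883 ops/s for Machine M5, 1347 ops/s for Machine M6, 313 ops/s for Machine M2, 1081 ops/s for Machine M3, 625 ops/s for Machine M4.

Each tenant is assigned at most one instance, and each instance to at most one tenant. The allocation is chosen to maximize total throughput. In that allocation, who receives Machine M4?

Treat this as an assignment problem: match each tenant to one instance.
Optimal: Flint→Machine M3 (2239 ops/s), Summit→Machine M7 (2055 ops/s), Ridgeline→Machine M4 (2022 ops/s), Umbra→Machine M2 (2094 ops/s), Iris→Machine M6 (2017 ops/s), Talus→Machine M5 (1883 ops/s) — total 2239+2055+2022+2094+2017+1883 = 12310 ops/s.
Max-entry greedy (repeatedly take the single best remaining cell) gives 11009 ops/s, worse by 1301.
Ridgeline's own top instance is Machine M5 (2296 ops/s), but forcing Ridgeline→Machine M5 and reassigning the rest optimally gives only 11666 ops/s — worse by 644.

Ridgeline receives Machine M4.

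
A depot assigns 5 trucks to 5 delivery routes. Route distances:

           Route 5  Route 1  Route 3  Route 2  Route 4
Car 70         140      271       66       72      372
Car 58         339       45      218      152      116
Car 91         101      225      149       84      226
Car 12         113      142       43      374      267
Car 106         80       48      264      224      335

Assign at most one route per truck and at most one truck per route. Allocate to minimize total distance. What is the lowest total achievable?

Min total: 380 km

Optimal: Car 70→Route 2 (72 km), Car 58→Route 4 (116 km), Car 91→Route 5 (101 km), Car 12→Route 3 (43 km), Car 106→Route 1 (48 km) — total 72+116+101+43+48 = 380 km.
Column-greedy (each route in turn goes to its cheapest remaining truck) gives 466 km, worse by 86.
Next-best assignment: Car 70→Route 3, Car 58→Route 4, Car 91→Route 2, Car 12→Route 5, Car 106→Route 1 = 427 km.
Every other assignment is strictly worse.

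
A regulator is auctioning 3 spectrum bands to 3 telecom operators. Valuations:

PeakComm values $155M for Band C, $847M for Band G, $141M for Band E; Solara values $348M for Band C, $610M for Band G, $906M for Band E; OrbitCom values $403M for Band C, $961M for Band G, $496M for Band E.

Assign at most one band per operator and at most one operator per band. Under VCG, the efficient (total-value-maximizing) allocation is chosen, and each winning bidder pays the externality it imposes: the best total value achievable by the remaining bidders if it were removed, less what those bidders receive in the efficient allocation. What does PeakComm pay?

PeakComm pays $558M.

Efficient allocation: PeakComm→Band G ($847M), Solara→Band E ($906M), OrbitCom→Band C ($403M); total welfare W = $2156M.
PeakComm receives Band G at value $847M, so the others get W − 847 = $1309M.
Without PeakComm: best allocation of the remaining 2 bidders over all 3 bands is Solara→Band E ($906M), OrbitCom→Band G ($961M), total $1867M.
VCG payment = (others' best without PeakComm) − (others' welfare with PeakComm) = 1867 − 1309 = $558M.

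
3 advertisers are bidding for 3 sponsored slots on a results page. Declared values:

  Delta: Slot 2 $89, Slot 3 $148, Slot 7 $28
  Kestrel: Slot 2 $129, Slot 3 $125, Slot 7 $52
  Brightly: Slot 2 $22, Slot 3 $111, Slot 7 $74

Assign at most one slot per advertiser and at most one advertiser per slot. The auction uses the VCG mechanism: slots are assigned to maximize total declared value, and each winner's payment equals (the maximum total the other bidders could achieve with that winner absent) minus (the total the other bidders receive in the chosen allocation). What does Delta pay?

Efficient allocation: Delta→Slot 3 ($148), Kestrel→Slot 2 ($129), Brightly→Slot 7 ($74); total welfare W = $351.
Delta receives Slot 3 at value $148, so the others get W − 148 = $203.
Without Delta: best allocation of the remaining 2 bidders over all 3 slots is Kestrel→Slot 2 ($129), Brightly→Slot 3 ($111), total $240.
VCG payment = (others' best without Delta) − (others' welfare with Delta) = 240 − 203 = $37.

Delta pays $37.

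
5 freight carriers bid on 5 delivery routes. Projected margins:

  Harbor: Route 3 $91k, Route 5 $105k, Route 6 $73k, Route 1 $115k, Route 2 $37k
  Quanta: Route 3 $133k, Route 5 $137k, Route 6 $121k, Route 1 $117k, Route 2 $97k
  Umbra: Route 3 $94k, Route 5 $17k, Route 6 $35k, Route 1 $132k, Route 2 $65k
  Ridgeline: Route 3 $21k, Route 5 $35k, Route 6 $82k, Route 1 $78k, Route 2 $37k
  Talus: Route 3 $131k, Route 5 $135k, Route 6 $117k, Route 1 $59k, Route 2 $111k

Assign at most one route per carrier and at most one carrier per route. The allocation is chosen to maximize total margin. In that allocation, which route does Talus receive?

Optimal: Harbor→Route 5 ($105k), Quanta→Route 3 ($133k), Umbra→Route 1 ($132k), Ridgeline→Route 6 ($82k), Talus→Route 2 ($111k) — total 105+133+132+82+111 = $563k.
Column-greedy (each route in turn goes to its best remaining carrier) gives $519k, worse by 44.
Next-best assignment: Harbor→Route 3, Quanta→Route 5, Umbra→Route 1, Ridgeline→Route 6, Talus→Route 2 = $553k.
Swapping Umbra↔Quanta (Umbra→Route 3 $94k, Quanta→Route 1 $117k) loses 54.
No other one-to-one assignment exceeds $563k.
Talus's own top route is Route 5 ($135k), but forcing Talus→Route 5 and reassigning the rest optimally gives only $537k — worse by 26.

Talus receives Route 2.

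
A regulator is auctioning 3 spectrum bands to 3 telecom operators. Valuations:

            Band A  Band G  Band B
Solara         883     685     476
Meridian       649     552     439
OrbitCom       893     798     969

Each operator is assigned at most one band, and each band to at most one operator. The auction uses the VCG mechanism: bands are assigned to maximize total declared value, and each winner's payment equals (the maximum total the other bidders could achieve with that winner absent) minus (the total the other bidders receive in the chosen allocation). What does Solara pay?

Efficient allocation: Solara→Band A ($883M), Meridian→Band G ($552M), OrbitCom→Band B ($969M); total welfare W = $2404M.
Solara receives Band A at value $883M, so the others get W − 883 = $1521M.
Without Solara: best allocation of the remaining 2 bidders over all 3 bands is Meridian→Band A ($649M), OrbitCom→Band B ($969M), total $1618M.
VCG payment = (others' best without Solara) − (others' welfare with Solara) = 1618 − 1521 = $97M.

Solara pays $97M.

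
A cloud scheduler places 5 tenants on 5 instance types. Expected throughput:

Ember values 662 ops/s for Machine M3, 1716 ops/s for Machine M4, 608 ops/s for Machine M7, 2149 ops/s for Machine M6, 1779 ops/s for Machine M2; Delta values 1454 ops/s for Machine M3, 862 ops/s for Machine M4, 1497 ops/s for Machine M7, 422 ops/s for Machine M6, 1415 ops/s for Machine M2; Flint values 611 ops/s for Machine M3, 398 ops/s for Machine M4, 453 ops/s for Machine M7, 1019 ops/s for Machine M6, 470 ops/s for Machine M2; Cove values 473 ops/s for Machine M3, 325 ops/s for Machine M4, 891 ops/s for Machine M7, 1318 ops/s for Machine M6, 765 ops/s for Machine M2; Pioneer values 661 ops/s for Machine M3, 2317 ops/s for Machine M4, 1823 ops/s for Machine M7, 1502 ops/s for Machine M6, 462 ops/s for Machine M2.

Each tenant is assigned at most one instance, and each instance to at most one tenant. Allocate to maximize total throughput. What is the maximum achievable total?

This is a one-to-one assignment (maximum-weight bipartite matching).
Optimal: Ember→Machine M2 (1779 ops/s), Delta→Machine M7 (1497 ops/s), Flint→Machine M3 (611 ops/s), Cove→Machine M6 (1318 ops/s), Pioneer→Machine M4 (2317 ops/s) — total 1779+1497+611+1318+2317 = 7522 ops/s.
Column-greedy (each instance in turn goes to its best remaining tenant) gives 7281 ops/s, worse by 241.
Next-best assignment: Ember→Machine M2, Delta→Machine M3, Flint→Machine M6, Cove→Machine M7, Pioneer→Machine M4 = 7460 ops/s.

Maximum total: 7522 ops/s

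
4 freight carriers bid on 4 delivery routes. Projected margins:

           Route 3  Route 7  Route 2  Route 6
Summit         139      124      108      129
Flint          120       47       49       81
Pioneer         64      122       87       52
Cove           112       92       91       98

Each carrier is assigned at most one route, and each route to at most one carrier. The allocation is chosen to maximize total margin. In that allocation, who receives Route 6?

Summit receives Route 6.

This is a one-to-one assignment (maximum-weight bipartite matching).
Optimal: Summit→Route 6 ($129k), Flint→Route 3 ($120k), Pioneer→Route 7 ($122k), Cove→Route 2 ($91k) — total 129+120+122+91 = $462k.
Column-greedy (each route in turn goes to its best remaining carrier) gives $433k, worse by 29.
Next-best assignment: Summit→Route 2, Flint→Route 3, Pioneer→Route 7, Cove→Route 6 = $448k.
Swapping Flint↔Summit (Flint→Route 6 $81k, Summit→Route 3 $139k) loses 29.
Summit's own top route is Route 3 ($139k), but forcing Summit→Route 3 and reassigning the rest optimally gives only $433k — worse by 29.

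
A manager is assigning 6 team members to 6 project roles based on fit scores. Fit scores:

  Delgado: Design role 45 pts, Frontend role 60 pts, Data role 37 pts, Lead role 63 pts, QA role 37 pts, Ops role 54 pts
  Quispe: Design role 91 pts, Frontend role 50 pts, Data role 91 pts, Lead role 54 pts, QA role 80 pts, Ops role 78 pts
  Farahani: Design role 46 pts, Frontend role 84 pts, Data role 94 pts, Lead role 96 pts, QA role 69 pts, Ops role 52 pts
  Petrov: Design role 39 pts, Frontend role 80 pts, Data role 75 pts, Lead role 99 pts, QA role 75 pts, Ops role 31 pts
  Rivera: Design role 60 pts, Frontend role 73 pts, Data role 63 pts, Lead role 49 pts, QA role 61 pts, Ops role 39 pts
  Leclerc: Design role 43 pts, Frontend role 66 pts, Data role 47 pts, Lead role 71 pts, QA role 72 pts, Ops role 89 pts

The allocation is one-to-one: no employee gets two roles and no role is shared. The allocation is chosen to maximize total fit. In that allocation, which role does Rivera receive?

Rivera receives QA role.

Optimal: Delgado→Frontend role (60 pts), Quispe→Design role (91 pts), Farahani→Data role (94 pts), Petrov→Lead role (99 pts), Rivera→QA role (61 pts), Leclerc→Ops role (89 pts) — total 60+91+94+99+61+89 = 494 pts.
Column-greedy (each role in turn goes to its best remaining employee) gives 436 pts, worse by 58.
Next-best assignment: Delgado→Lead role, Quispe→Design role, Farahani→Data role, Petrov→QA role, Rivera→Frontend role, Leclerc→Ops role = 485 pts.
Swapping Rivera↔Leclerc (Rivera→Ops role 39 pts, Leclerc→QA role 72 pts) loses 39.
Rivera's own top role is Frontend role (73 pts), but forcing Rivera→Frontend role and reassigning the rest optimally gives only 485 pts — worse by 9.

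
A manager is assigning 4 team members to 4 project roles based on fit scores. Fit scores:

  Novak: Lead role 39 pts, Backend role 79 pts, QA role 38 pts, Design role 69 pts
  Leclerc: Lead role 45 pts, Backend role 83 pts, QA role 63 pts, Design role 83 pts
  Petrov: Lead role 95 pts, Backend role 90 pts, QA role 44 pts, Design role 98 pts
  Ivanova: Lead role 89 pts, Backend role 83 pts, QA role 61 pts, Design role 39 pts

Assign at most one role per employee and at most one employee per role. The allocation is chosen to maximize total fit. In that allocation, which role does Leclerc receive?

Leclerc receives QA role.

This is the linear assignment problem.
Optimal: Novak→Backend role (79 pts), Leclerc→QA role (63 pts), Petrov→Design role (98 pts), Ivanova→Lead role (89 pts) — total 79+63+98+89 = 329 pts.
Max-entry greedy (repeatedly take the single best remaining cell) gives 308 pts, worse by 21.
Leclerc's own top role is Backend role (83 pts), but forcing Leclerc→Backend role and reassigning the rest optimally gives only 308 pts — worse by 21.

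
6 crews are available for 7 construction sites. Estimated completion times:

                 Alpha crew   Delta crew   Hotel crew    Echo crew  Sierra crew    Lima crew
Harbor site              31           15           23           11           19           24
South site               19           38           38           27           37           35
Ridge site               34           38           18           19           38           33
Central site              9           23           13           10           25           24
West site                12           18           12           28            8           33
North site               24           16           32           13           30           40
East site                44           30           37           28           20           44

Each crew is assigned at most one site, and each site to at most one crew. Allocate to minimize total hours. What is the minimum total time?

Minimum total: 95 hours

Optimal: Alpha crew→South site (19 hours), Delta crew→North site (16 hours), Hotel crew→Ridge site (18 hours), Echo crew→Central site (10 hours), Sierra crew→West site (8 hours), Lima crew→Harbor site (24 hours) — total 19+16+18+10+8+24 = 95 hours.
Row-greedy (each crew in turn takes its cheapest remaining site) gives 102 hours, worse by 7.
Checked against all permutations: 95 hours is optimal.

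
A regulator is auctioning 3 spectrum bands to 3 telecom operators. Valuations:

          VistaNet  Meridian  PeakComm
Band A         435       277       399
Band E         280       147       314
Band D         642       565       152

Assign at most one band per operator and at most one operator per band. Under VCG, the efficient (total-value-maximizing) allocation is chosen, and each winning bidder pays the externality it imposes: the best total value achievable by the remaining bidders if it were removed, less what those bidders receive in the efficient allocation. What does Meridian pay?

Efficient allocation: VistaNet→Band A ($435M), Meridian→Band D ($565M), PeakComm→Band E ($314M); total welfare W = $1314M.
Meridian receives Band D at value $565M, so the others get W − 565 = $749M.
Without Meridian: best allocation of the remaining 2 bidders over all 3 bands is VistaNet→Band D ($642M), PeakComm→Band A ($399M), total $1041M.
VCG payment = (others' best without Meridian) − (others' welfare with Meridian) = 1041 − 749 = $292M.

Meridian pays $292M.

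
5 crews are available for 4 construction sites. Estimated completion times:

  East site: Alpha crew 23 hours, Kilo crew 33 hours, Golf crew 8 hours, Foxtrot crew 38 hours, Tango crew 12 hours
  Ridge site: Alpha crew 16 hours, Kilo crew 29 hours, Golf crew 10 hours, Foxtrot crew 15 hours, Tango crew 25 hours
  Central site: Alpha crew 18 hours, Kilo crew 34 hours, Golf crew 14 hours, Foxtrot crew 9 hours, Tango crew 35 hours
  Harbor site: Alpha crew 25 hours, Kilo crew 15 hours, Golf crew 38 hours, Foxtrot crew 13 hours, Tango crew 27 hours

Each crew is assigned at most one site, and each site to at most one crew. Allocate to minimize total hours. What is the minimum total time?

Minimum total: 46 hours

This is a one-to-one assignment (minimum-cost bipartite matching).
Optimal: Tango crew→East site (12 hours), Golf crew→Ridge site (10 hours), Foxtrot crew→Central site (9 hours), Kilo crew→Harbor site (15 hours) — total 12+10+9+15 = 46 hours.
Row-greedy (each crew in turn takes its cheapest remaining site) gives 48 hours, worse by 2.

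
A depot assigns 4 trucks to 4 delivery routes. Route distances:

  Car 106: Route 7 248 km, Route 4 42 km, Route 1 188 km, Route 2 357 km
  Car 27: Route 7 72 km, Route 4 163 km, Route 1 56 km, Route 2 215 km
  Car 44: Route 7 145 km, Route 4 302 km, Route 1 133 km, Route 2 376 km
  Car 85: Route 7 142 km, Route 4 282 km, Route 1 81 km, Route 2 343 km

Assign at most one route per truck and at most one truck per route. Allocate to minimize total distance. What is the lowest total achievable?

This is the linear assignment problem.
Optimal: Car 106→Route 4 (42 km), Car 27→Route 2 (215 km), Car 44→Route 7 (145 km), Car 85→Route 1 (81 km) — total 42+215+145+81 = 483 km.
Column-greedy (each route in turn goes to its cheapest remaining truck) gives 571 km, worse by 88.

Min total: 483 km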